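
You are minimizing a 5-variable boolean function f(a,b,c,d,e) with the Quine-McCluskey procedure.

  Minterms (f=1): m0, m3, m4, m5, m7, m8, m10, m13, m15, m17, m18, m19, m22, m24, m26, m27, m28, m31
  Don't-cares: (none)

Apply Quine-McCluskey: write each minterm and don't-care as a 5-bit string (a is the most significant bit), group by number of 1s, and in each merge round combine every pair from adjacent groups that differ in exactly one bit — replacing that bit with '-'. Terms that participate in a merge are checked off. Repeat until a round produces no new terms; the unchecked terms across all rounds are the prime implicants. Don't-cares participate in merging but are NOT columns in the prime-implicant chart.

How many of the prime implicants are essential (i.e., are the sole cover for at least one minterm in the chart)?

[col 0] 00000*, 00011*, 00100*, 00101*, 00111*, 01000*, 01010*, 01101*, 01111*, 10001*, 10010*, 10011*, 10110*, 11000*, 11010*, 11011*, 11100*, 11111*
[col 1] -0011, -1000*, -1010*, -1111, 0-000, 0-101*, 0-111*, 00-00, 00-11, 001-1*, 0010-, 010-0*, 011-1*, 1-010*, 1-011*, 10-10, 100-1, 1001-*, 11-00, 11-11, 110-0*, 1101-*
[col 2] -10-0, 0-1-1, 1-01-
Prime implicants: -0011, -10-0, -1111, 0-000, 0-1-1, 00-00, 00-11, 0010-, 1-01-, 10-10, 100-1, 11-00, 11-11
PI chart (minterm → PIs covering it):
  0 | 0-000,00-00
  3 | -0011,00-11
  4 | 00-00,0010-
  5 | 0-1-1,0010-
  7 | 0-1-1,00-11
  8 | -10-0,0-000
  10 | -10-0  (sole → essential)
  13 | 0-1-1  (sole → essential)
  15 | -1111,0-1-1
  17 | 100-1  (sole → essential)
  18 | 1-01-,10-10
  19 | -0011,1-01-,100-1
  22 | 10-10  (sole → essential)
  24 | -10-0,11-00
  26 | -10-0,1-01-
  27 | 1-01-,11-11
  28 | 11-00  (sole → essential)
  31 | -1111,11-11
Essential prime implicants: -10-0, 0-1-1, 10-10, 100-1, 11-00

5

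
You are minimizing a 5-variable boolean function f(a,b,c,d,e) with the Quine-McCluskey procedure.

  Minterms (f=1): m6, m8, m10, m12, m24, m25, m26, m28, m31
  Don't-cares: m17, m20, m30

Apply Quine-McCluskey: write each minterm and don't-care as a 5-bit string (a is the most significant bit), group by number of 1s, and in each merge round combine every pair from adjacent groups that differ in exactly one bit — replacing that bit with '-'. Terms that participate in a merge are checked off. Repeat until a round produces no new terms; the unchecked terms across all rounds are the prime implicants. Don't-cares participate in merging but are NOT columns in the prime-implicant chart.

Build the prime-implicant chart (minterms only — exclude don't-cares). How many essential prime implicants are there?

4

Round 0: 00110 01000✓ 01010✓ 01100✓ 10001✓ 10100✓ 11000✓ 11001✓ 11010✓ 11100✓ 11110✓ 11111✓
Round 1: -1000✓ -1010✓ -1100✓ 01-00✓ 010-0✓ 1-001 1-100 11-00✓ 11-10✓ 110-0✓ 1100- 111-0✓ 1111-
Round 2: -1-00 -10-0 11--0
PIs = {-1-00, -10-0, 00110, 1-001, 1-100, 11--0, 1100-, 1111-}
Coverage chart:
  m6: 00110 ←essential
  m8: -1-00,-10-0
  m10: -10-0 ←essential
  m12: -1-00 ←essential
  m24: -1-00,-10-0,11--0,1100-
  m25: 1-001,1100-
  m26: -10-0,11--0
  m28: -1-00,1-100,11--0
  m31: 1111- ←essential
Essential: -1-00, -10-0, 00110, 1111-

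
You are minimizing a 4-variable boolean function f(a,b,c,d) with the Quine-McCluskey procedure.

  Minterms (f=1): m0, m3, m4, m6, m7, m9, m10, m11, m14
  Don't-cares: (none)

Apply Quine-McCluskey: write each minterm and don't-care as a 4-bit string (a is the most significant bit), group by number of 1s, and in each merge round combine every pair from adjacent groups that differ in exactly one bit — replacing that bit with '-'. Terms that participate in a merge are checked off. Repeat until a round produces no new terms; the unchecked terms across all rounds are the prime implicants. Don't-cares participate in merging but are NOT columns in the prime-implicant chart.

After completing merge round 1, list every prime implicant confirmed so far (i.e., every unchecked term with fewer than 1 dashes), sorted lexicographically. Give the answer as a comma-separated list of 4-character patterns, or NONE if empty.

Round 0: 0000✓ 0011✓ 0100✓ 0110✓ 0111✓ 1001✓ 1010✓ 1011✓ 1110✓
Round 1: -011 -110 0-00 0-11 01-0 011- 1-10 10-1 101-
PIs = {-011, -110, 0-00, 0-11, 01-0, 011-, 1-10, 10-1, 101-}

NONE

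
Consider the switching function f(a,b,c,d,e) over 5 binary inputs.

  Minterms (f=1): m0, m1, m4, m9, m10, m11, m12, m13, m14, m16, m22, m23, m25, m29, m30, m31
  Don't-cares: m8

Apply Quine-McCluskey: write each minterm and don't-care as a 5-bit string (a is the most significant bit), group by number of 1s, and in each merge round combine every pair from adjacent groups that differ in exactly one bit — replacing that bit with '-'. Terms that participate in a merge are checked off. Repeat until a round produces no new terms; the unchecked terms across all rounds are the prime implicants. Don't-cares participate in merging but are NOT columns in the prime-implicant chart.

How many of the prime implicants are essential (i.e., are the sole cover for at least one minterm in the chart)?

6

Round 0: 00000✓ 00001✓ 00100✓ 01000✓ 01001✓ 01010✓ 01011✓ 01100✓ 01101✓ 01110✓ 10000✓ 10110✓ 10111✓ 11001✓ 11101✓ 11110✓ 11111✓
Round 1: -0000 -1001✓ -1101✓ -1110 0-000✓ 0-001✓ 0-100✓ 00-00✓ 0000-✓ 01-00✓ 01-01✓ 01-10✓ 010-0✓ 010-1✓ 0100-✓ 0101-✓ 011-0✓ 0110-✓ 1-110✓ 1-111✓ 1011-✓ 11-01✓ 111-1 1111-✓
Round 2: -1-01 0--00 0-00- 01--0 01-0- 010-- 1-11-
PIs = {-0000, -1-01, -1110, 0--00, 0-00-, 01--0, 01-0-, 010--, 1-11-, 111-1}
Coverage chart:
  m0: -0000,0--00,0-00-
  m1: 0-00- ←essential
  m4: 0--00 ←essential
  m9: -1-01,0-00-,01-0-,010--
  m10: 01--0,010--
  m11: 010-- ←essential
  m12: 0--00,01--0,01-0-
  m13: -1-01,01-0-
  m14: -1110,01--0
  m16: -0000 ←essential
  m22: 1-11- ←essential
  m23: 1-11- ←essential
  m25: -1-01 ←essential
  m29: -1-01,111-1
  m30: -1110,1-11-
  m31: 1-11-,111-1
Essential: -0000, -1-01, 0--00, 0-00-, 010--, 1-11-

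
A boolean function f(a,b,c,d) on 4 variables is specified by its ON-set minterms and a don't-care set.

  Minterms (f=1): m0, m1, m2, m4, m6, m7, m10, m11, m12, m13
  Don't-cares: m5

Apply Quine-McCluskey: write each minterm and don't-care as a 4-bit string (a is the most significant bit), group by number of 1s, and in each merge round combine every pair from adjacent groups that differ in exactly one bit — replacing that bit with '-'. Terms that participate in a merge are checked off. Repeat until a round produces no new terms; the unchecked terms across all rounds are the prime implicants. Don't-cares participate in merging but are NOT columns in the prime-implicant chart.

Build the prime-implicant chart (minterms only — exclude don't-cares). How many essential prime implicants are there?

[col 0] 0000*, 0001*, 0010*, 0100*, 0101*, 0110*, 0111*, 1010*, 1011*, 1100*, 1101*
[col 1] -010, -100*, -101*, 0-00*, 0-01*, 0-10*, 00-0*, 000-*, 01-0*, 01-1*, 010-*, 011-*, 101-, 110-*
[col 2] -10-, 0--0, 0-0-, 01--
Prime implicants: -010, -10-, 0--0, 0-0-, 01--, 101-
PI chart (minterm → PIs covering it):
  0 | 0--0,0-0-
  1 | 0-0-  (sole → essential)
  2 | -010,0--0
  4 | -10-,0--0,0-0-,01--
  6 | 0--0,01--
  7 | 01--  (sole → essential)
  10 | -010,101-
  11 | 101-  (sole → essential)
  12 | -10-  (sole → essential)
  13 | -10-  (sole → essential)
Essential prime implicants: -10-, 0-0-, 01--, 101-

4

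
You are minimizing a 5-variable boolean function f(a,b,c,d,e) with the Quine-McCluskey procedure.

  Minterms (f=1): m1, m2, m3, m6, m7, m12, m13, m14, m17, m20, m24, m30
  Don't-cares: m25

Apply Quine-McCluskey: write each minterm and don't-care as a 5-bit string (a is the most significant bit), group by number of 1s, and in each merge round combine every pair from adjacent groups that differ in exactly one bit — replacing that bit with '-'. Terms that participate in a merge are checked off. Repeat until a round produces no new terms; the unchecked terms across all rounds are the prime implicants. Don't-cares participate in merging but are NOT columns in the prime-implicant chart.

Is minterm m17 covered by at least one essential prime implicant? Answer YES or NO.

NO

size-2^0 implicants → 00001(✓)  00010(✓)  00011(✓)  00110(✓)  00111(✓)  01100(✓)  01101(✓)  01110(✓)  10001(✓)  10100  11000(✓)  11001(✓)  11110(✓)
size-2^1 implicants → -0001  -1110  0-110  00-10(✓)  00-11(✓)  000-1  0001-(✓)  0011-(✓)  011-0  0110-  1-001  1100-
size-2^2 implicants → 00-1-
Unchecked terms (primes): -0001, -1110, 0-110, 00-1-, 000-1, 011-0, 0110-, 1-001, 10100, 1100-
Minterm coverage:
  m1 ⊆ -0001,000-1
  m2 ⊆ 00-1- [E]
  m3 ⊆ 00-1-,000-1
  m6 ⊆ 0-110,00-1-
  m7 ⊆ 00-1- [E]
  m12 ⊆ 011-0,0110-
  m13 ⊆ 0110- [E]
  m14 ⊆ -1110,0-110,011-0
  m17 ⊆ -0001,1-001
  m20 ⊆ 10100 [E]
  m24 ⊆ 1100- [E]
  m30 ⊆ -1110 [E]
E = {-1110, 00-1-, 0110-, 10100, 1100-}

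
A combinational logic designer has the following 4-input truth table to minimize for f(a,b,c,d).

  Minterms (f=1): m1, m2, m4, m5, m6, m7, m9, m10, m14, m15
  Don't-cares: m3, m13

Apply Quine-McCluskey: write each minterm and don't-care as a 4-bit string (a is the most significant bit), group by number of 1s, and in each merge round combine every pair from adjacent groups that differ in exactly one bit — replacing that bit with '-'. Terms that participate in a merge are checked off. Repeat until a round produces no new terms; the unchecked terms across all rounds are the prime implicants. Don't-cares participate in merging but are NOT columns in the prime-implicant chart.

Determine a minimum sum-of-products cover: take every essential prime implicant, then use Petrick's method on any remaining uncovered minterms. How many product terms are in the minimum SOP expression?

4

Round 0: 0001✓ 0010✓ 0011✓ 0100✓ 0101✓ 0110✓ 0111✓ 1001✓ 1010✓ 1101✓ 1110✓ 1111✓
Round 1: -001✓ -010✓ -101✓ -110✓ -111✓ 0-01✓ 0-10✓ 0-11✓ 00-1✓ 001-✓ 01-0✓ 01-1✓ 010-✓ 011-✓ 1-01✓ 1-10✓ 11-1✓ 111-✓
Round 2: --01 --10 -1-1 -11- 0--1 0-1- 01--
PIs = {--01, --10, -1-1, -11-, 0--1, 0-1-, 01--}
Coverage chart:
  m1: --01,0--1
  m2: --10,0-1-
  m4: 01-- ←essential
  m5: --01,-1-1,0--1,01--
  m6: --10,-11-,0-1-,01--
  m7: -1-1,-11-,0--1,0-1-,01--
  m9: --01 ←essential
  m10: --10 ←essential
  m14: --10,-11-
  m15: -1-1,-11-
Essential: --01, --10, 01--
Petrick residual → -1-1
Min cover (4 terms): c'd + cd' + bd + a'b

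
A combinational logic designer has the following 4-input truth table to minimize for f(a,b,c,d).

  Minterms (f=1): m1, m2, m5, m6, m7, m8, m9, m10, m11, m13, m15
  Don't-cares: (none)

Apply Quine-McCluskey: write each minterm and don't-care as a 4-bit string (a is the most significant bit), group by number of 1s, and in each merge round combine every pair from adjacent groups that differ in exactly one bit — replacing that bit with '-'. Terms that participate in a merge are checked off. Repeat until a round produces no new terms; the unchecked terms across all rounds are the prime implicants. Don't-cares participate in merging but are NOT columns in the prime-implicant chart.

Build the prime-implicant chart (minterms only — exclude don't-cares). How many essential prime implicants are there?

[col 0] 0001*, 0010*, 0101*, 0110*, 0111*, 1000*, 1001*, 1010*, 1011*, 1101*, 1111*
[col 1] -001*, -010, -101*, -111*, 0-01*, 0-10, 01-1*, 011-, 1-01*, 1-11*, 10-0*, 10-1*, 100-*, 101-*, 11-1*
[col 2] --01, -1-1, 1--1, 10--
Prime implicants: --01, -010, -1-1, 0-10, 011-, 1--1, 10--
PI chart (minterm → PIs covering it):
  1 | --01  (sole → essential)
  2 | -010,0-10
  5 | --01,-1-1
  6 | 0-10,011-
  7 | -1-1,011-
  8 | 10--  (sole → essential)
  9 | --01,1--1,10--
  10 | -010,10--
  11 | 1--1,10--
  13 | --01,-1-1,1--1
  15 | -1-1,1--1
Essential prime implicants: --01, 10--

2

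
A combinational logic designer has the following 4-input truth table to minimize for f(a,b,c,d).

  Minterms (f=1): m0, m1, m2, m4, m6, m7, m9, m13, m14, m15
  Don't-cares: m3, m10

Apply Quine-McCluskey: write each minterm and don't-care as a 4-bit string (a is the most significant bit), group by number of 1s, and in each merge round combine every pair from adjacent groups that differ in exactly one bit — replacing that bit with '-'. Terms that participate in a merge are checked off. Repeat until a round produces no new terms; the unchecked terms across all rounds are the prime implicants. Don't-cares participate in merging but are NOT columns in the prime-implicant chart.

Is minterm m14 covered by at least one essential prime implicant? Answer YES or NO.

NO

size-2^0 implicants → 0000(✓)  0001(✓)  0010(✓)  0011(✓)  0100(✓)  0110(✓)  0111(✓)  1001(✓)  1010(✓)  1101(✓)  1110(✓)  1111(✓)
size-2^1 implicants → -001  -010(✓)  -110(✓)  -111(✓)  0-00(✓)  0-10(✓)  0-11(✓)  00-0(✓)  00-1(✓)  000-(✓)  001-(✓)  01-0(✓)  011-(✓)  1-01  1-10(✓)  11-1  111-(✓)
size-2^2 implicants → --10  -11-  0--0  0-1-  00--
Unchecked terms (primes): --10, -001, -11-, 0--0, 0-1-, 00--, 1-01, 11-1
Minterm coverage:
  m0 ⊆ 0--0,00--
  m1 ⊆ -001,00--
  m2 ⊆ --10,0--0,0-1-,00--
  m4 ⊆ 0--0 [E]
  m6 ⊆ --10,-11-,0--0,0-1-
  m7 ⊆ -11-,0-1-
  m9 ⊆ -001,1-01
  m13 ⊆ 1-01,11-1
  m14 ⊆ --10,-11-
  m15 ⊆ -11-,11-1
E = {0--0}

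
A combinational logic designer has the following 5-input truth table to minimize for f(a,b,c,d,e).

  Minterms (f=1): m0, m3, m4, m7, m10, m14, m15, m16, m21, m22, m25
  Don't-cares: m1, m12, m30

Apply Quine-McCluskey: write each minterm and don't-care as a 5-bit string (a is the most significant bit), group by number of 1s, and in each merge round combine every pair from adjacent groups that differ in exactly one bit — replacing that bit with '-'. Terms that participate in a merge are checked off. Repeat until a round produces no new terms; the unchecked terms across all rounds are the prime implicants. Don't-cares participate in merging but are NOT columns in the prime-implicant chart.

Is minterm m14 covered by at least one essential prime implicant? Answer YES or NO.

Round 0: 00000✓ 00001✓ 00011✓ 00100✓ 00111✓ 01010✓ 01100✓ 01110✓ 01111✓ 10000✓ 10101 10110✓ 11001 11110✓
Round 1: -0000 -1110 0-100 0-111 00-00 00-11 000-1 0000- 01-10 011-0 0111- 1-110
PIs = {-0000, -1110, 0-100, 0-111, 00-00, 00-11, 000-1, 0000-, 01-10, 011-0, 0111-, 1-110, 10101, 11001}
Coverage chart:
  m0: -0000,00-00,0000-
  m3: 00-11,000-1
  m4: 0-100,00-00
  m7: 0-111,00-11
  m10: 01-10 ←essential
  m14: -1110,01-10,011-0,0111-
  m15: 0-111,0111-
  m16: -0000 ←essential
  m21: 10101 ←essential
  m22: 1-110 ←essential
  m25: 11001 ←essential
Essential: -0000, 01-10, 1-110, 10101, 11001

YES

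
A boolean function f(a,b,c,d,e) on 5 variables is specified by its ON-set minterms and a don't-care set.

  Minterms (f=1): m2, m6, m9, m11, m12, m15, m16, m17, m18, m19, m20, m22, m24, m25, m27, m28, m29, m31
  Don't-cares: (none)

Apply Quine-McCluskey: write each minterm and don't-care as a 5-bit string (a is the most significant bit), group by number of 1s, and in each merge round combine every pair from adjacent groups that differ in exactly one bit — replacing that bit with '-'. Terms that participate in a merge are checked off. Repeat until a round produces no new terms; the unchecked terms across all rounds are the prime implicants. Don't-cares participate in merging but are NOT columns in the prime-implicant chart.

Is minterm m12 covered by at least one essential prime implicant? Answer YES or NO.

Round 0: 00010✓ 00110✓ 01001✓ 01011✓ 01100✓ 01111✓ 10000✓ 10001✓ 10010✓ 10011✓ 10100✓ 10110✓ 11000✓ 11001✓ 11011✓ 11100✓ 11101✓ 11111✓
Round 1: -0010✓ -0110✓ -1001✓ -1011✓ -1100 -1111✓ 00-10✓ 01-11✓ 010-1✓ 1-000✓ 1-001✓ 1-011✓ 1-100✓ 10-00✓ 10-10✓ 100-0✓ 100-1✓ 1000-✓ 1001-✓ 101-0✓ 11-00✓ 11-01✓ 11-11✓ 110-1✓ 1100-✓ 111-1✓ 1110-✓
Round 2: -0-10 -1-11 -10-1 1--00 1-0-1 1-00- 10--0 100-- 11--1 11-0-
PIs = {-0-10, -1-11, -10-1, -1100, 1--00, 1-0-1, 1-00-, 10--0, 100--, 11--1, 11-0-}
Coverage chart:
  m2: -0-10 ←essential
  m6: -0-10 ←essential
  m9: -10-1 ←essential
  m11: -1-11,-10-1
  m12: -1100 ←essential
  m15: -1-11 ←essential
  m16: 1--00,1-00-,10--0,100--
  m17: 1-0-1,1-00-,100--
  m18: -0-10,10--0,100--
  m19: 1-0-1,100--
  m20: 1--00,10--0
  m22: -0-10,10--0
  m24: 1--00,1-00-,11-0-
  m25: -10-1,1-0-1,1-00-,11--1,11-0-
  m27: -1-11,-10-1,1-0-1,11--1
  m28: -1100,1--00,11-0-
  m29: 11--1,11-0-
  m31: -1-11,11--1
Essential: -0-10, -1-11, -10-1, -1100

YES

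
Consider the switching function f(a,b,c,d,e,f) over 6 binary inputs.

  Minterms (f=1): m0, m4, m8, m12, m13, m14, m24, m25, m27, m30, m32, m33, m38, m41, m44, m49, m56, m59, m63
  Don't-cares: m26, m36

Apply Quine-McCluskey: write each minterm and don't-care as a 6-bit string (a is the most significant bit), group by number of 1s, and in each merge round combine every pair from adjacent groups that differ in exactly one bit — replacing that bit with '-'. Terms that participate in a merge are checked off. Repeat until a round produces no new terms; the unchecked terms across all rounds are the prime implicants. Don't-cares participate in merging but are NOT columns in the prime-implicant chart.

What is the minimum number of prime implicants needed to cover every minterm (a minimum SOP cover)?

size-2^0 implicants → 000000(✓)  000100(✓)  001000(✓)  001100(✓)  001101(✓)  001110(✓)  011000(✓)  011001(✓)  011010(✓)  011011(✓)  011110(✓)  100000(✓)  100001(✓)  100100(✓)  100110(✓)  101001(✓)  101100(✓)  110001(✓)  111000(✓)  111011(✓)  111111(✓)
size-2^1 implicants → -00000(✓)  -00100(✓)  -01100(✓)  -11000  -11011  0-1000  0-1110  00-000(✓)  00-100(✓)  000-00(✓)  001-00(✓)  0011-0  00110-  011-10  0110-0(✓)  0110-1(✓)  01100-(✓)  01101-(✓)  1-0001  10-001  10-100(✓)  100-00(✓)  10000-  1001-0  111-11
size-2^2 implicants → -0-100  -00-00  00--00  0110--
Unchecked terms (primes): -0-100, -00-00, -11000, -11011, 0-1000, 0-1110, 00--00, 0011-0, 00110-, 011-10, 0110--, 1-0001, 10-001, 10000-, 1001-0, 111-11
Minterm coverage:
  m0 ⊆ -00-00,00--00
  m4 ⊆ -0-100,-00-00,00--00
  m8 ⊆ 0-1000,00--00
  m12 ⊆ -0-100,00--00,0011-0,00110-
  m13 ⊆ 00110- [E]
  m14 ⊆ 0-1110,0011-0
  m24 ⊆ -11000,0-1000,0110--
  m25 ⊆ 0110-- [E]
  m27 ⊆ -11011,0110--
  m30 ⊆ 0-1110,011-10
  m32 ⊆ -00-00,10000-
  m33 ⊆ 1-0001,10-001,10000-
  m38 ⊆ 1001-0 [E]
  m41 ⊆ 10-001 [E]
  m44 ⊆ -0-100 [E]
  m49 ⊆ 1-0001 [E]
  m56 ⊆ -11000 [E]
  m59 ⊆ -11011,111-11
  m63 ⊆ 111-11 [E]
E = {-0-100, -11000, 00110-, 0110--, 1-0001, 10-001, 1001-0, 111-11}
Petrick residual → -00-00, 0-1000, 0-1110
Cover = b'de'f' + b'c'e'f' + bcd'e'f' + a'cd'e'f' + a'cdef' + a'b'cde' + a'bcd' + ac'd'e'f + ab'd'e'f + ab'c'df' + abcef  |cover|=11

11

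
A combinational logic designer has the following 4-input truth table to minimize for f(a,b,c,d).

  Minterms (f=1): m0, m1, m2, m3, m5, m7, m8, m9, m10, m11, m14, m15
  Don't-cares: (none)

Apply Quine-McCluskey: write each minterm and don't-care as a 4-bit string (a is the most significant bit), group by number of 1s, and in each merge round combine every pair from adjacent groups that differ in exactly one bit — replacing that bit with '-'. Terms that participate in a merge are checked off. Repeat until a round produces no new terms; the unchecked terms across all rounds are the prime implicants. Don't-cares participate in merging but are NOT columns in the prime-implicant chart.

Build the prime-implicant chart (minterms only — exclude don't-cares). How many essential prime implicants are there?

size-2^0 implicants → 0000(✓)  0001(✓)  0010(✓)  0011(✓)  0101(✓)  0111(✓)  1000(✓)  1001(✓)  1010(✓)  1011(✓)  1110(✓)  1111(✓)
size-2^1 implicants → -000(✓)  -001(✓)  -010(✓)  -011(✓)  -111(✓)  0-01(✓)  0-11(✓)  00-0(✓)  00-1(✓)  000-(✓)  001-(✓)  01-1(✓)  1-10(✓)  1-11(✓)  10-0(✓)  10-1(✓)  100-(✓)  101-(✓)  111-(✓)
size-2^2 implicants → --11  -0-0(✓)  -0-1(✓)  -00-(✓)  -01-(✓)  0--1  00--(✓)  1-1-  10--(✓)
size-2^3 implicants → -0--
Unchecked terms (primes): --11, -0--, 0--1, 1-1-
Minterm coverage:
  m0 ⊆ -0-- [E]
  m1 ⊆ -0--,0--1
  m2 ⊆ -0-- [E]
  m3 ⊆ --11,-0--,0--1
  m5 ⊆ 0--1 [E]
  m7 ⊆ --11,0--1
  m8 ⊆ -0-- [E]
  m9 ⊆ -0-- [E]
  m10 ⊆ -0--,1-1-
  m11 ⊆ --11,-0--,1-1-
  m14 ⊆ 1-1- [E]
  m15 ⊆ --11,1-1-
E = {-0--, 0--1, 1-1-}

3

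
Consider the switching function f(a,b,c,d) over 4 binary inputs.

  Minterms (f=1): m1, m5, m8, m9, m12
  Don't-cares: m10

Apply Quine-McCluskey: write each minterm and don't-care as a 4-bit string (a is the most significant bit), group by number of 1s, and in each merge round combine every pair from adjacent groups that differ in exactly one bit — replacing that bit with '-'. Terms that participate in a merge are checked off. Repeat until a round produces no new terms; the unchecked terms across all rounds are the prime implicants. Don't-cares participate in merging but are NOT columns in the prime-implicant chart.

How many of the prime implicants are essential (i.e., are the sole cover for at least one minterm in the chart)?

Round 0: 0001✓ 0101✓ 1000✓ 1001✓ 1010✓ 1100✓
Round 1: -001 0-01 1-00 10-0 100-
PIs = {-001, 0-01, 1-00, 10-0, 100-}
Coverage chart:
  m1: -001,0-01
  m5: 0-01 ←essential
  m8: 1-00,10-0,100-
  m9: -001,100-
  m12: 1-00 ←essential
Essential: 0-01, 1-00

2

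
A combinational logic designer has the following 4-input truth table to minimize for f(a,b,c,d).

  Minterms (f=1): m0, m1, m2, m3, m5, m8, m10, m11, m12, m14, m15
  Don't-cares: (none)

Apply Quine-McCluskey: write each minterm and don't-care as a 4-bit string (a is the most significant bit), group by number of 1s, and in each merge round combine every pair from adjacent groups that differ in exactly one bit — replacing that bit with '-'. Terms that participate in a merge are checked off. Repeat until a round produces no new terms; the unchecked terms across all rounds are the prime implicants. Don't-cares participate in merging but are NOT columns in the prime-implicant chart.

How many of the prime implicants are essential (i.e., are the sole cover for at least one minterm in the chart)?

[col 0] 0000*, 0001*, 0010*, 0011*, 0101*, 1000*, 1010*, 1011*, 1100*, 1110*, 1111*
[col 1] -000*, -010*, -011*, 0-01, 00-0*, 00-1*, 000-*, 001-*, 1-00*, 1-10*, 1-11*, 10-0*, 101-*, 11-0*, 111-*
[col 2] -0-0, -01-, 00--, 1--0, 1-1-
Prime implicants: -0-0, -01-, 0-01, 00--, 1--0, 1-1-
PI chart (minterm → PIs covering it):
  0 | -0-0,00--
  1 | 0-01,00--
  2 | -0-0,-01-,00--
  3 | -01-,00--
  5 | 0-01  (sole → essential)
  8 | -0-0,1--0
  10 | -0-0,-01-,1--0,1-1-
  11 | -01-,1-1-
  12 | 1--0  (sole → essential)
  14 | 1--0,1-1-
  15 | 1-1-  (sole → essential)
Essential prime implicants: 0-01, 1--0, 1-1-

3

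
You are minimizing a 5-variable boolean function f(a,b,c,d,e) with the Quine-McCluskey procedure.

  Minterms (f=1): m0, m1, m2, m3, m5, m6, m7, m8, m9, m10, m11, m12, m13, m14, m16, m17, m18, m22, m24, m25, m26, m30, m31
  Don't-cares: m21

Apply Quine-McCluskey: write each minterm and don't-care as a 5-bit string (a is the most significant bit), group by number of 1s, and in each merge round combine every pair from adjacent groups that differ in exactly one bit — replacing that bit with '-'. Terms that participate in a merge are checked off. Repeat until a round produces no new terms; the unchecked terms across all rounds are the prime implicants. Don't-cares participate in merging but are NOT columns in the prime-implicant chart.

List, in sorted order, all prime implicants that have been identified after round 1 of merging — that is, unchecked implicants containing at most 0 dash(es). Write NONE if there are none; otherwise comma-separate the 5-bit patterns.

size-2^0 implicants → 00000(✓)  00001(✓)  00010(✓)  00011(✓)  00101(✓)  00110(✓)  00111(✓)  01000(✓)  01001(✓)  01010(✓)  01011(✓)  01100(✓)  01101(✓)  01110(✓)  10000(✓)  10001(✓)  10010(✓)  10101(✓)  10110(✓)  11000(✓)  11001(✓)  11010(✓)  11110(✓)  11111(✓)
size-2^1 implicants → -0000(✓)  -0001(✓)  -0010(✓)  -0101(✓)  -0110(✓)  -1000(✓)  -1001(✓)  -1010(✓)  -1110(✓)  0-000(✓)  0-001(✓)  0-010(✓)  0-011(✓)  0-101(✓)  0-110(✓)  00-01(✓)  00-10(✓)  00-11(✓)  000-0(✓)  000-1(✓)  0000-(✓)  0001-(✓)  001-1(✓)  0011-(✓)  01-00(✓)  01-01(✓)  01-10(✓)  010-0(✓)  010-1(✓)  0100-(✓)  0101-(✓)  011-0(✓)  0110-(✓)  1-000(✓)  1-001(✓)  1-010(✓)  1-110(✓)  10-01(✓)  10-10(✓)  100-0(✓)  1000-(✓)  11-10(✓)  110-0(✓)  1100-(✓)  1111-
size-2^2 implicants → --000(✓)  --001(✓)  --010(✓)  --110(✓)  -0-01  -0-10(✓)  -00-0(✓)  -000-(✓)  -1-10(✓)  -10-0(✓)  -100-(✓)  0--01  0--10(✓)  0-0-0(✓)  0-0-1(✓)  0-00-(✓)  0-01-(✓)  00--1  00-1-  000--(✓)  01--0  01-0-  010--(✓)  1--10(✓)  1-0-0(✓)  1-00-(✓)
size-2^3 implicants → ---10  --0-0  --00-  0-0--
Unchecked terms (primes): ---10, --0-0, --00-, -0-01, 0--01, 0-0--, 00--1, 00-1-, 01--0, 01-0-, 1111-

NONE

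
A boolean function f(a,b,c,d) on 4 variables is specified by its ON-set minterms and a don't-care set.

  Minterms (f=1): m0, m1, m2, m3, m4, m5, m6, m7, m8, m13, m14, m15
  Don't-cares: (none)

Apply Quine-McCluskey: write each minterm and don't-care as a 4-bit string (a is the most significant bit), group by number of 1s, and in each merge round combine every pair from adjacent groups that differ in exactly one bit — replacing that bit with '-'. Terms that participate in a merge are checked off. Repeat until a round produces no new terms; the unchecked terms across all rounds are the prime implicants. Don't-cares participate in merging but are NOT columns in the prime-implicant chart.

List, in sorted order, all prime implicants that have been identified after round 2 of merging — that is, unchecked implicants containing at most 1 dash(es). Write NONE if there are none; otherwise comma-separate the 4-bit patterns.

Round 0: 0000✓ 0001✓ 0010✓ 0011✓ 0100✓ 0101✓ 0110✓ 0111✓ 1000✓ 1101✓ 1110✓ 1111✓
Round 1: -000 -101✓ -110✓ -111✓ 0-00✓ 0-01✓ 0-10✓ 0-11✓ 00-0✓ 00-1✓ 000-✓ 001-✓ 01-0✓ 01-1✓ 010-✓ 011-✓ 11-1✓ 111-✓
Round 2: -1-1 -11- 0--0✓ 0--1✓ 0-0-✓ 0-1-✓ 00--✓ 01--✓
Round 3: 0---
PIs = {-000, -1-1, -11-, 0---}

-000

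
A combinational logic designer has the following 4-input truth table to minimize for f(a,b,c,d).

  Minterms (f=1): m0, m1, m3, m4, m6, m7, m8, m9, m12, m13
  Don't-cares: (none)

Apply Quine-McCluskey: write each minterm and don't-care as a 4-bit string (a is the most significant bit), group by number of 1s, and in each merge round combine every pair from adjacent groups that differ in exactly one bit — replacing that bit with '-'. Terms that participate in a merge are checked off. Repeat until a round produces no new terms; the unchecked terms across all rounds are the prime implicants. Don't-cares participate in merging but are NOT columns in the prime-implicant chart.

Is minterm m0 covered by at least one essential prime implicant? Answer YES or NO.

size-2^0 implicants → 0000(✓)  0001(✓)  0011(✓)  0100(✓)  0110(✓)  0111(✓)  1000(✓)  1001(✓)  1100(✓)  1101(✓)
size-2^1 implicants → -000(✓)  -001(✓)  -100(✓)  0-00(✓)  0-11  00-1  000-(✓)  01-0  011-  1-00(✓)  1-01(✓)  100-(✓)  110-(✓)
size-2^2 implicants → --00  -00-  1-0-
Unchecked terms (primes): --00, -00-, 0-11, 00-1, 01-0, 011-, 1-0-
Minterm coverage:
  m0 ⊆ --00,-00-
  m1 ⊆ -00-,00-1
  m3 ⊆ 0-11,00-1
  m4 ⊆ --00,01-0
  m6 ⊆ 01-0,011-
  m7 ⊆ 0-11,011-
  m8 ⊆ --00,-00-,1-0-
  m9 ⊆ -00-,1-0-
  m12 ⊆ --00,1-0-
  m13 ⊆ 1-0- [E]
E = {1-0-}

NO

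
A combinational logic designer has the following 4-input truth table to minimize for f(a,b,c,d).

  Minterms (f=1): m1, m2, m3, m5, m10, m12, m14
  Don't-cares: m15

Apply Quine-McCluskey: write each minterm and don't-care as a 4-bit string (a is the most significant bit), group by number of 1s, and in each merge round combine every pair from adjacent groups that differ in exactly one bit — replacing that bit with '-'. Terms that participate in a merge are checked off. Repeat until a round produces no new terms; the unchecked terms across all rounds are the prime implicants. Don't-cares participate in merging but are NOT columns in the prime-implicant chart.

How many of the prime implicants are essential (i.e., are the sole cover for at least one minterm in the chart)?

[col 0] 0001*, 0010*, 0011*, 0101*, 1010*, 1100*, 1110*, 1111*
[col 1] -010, 0-01, 00-1, 001-, 1-10, 11-0, 111-
Prime implicants: -010, 0-01, 00-1, 001-, 1-10, 11-0, 111-
PI chart (minterm → PIs covering it):
  1 | 0-01,00-1
  2 | -010,001-
  3 | 00-1,001-
  5 | 0-01  (sole → essential)
  10 | -010,1-10
  12 | 11-0  (sole → essential)
  14 | 1-10,11-0,111-
Essential prime implicants: 0-01, 11-0

2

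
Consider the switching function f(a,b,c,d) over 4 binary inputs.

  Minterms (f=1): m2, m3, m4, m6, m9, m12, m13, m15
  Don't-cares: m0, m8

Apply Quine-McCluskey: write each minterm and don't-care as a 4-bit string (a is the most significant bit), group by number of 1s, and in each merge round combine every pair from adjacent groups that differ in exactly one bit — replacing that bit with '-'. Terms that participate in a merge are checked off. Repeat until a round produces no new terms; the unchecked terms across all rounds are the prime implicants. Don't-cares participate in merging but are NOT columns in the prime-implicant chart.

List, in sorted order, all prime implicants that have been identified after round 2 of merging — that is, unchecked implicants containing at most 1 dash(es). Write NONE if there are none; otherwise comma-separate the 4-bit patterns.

Round 0: 0000✓ 0010✓ 0011✓ 0100✓ 0110✓ 1000✓ 1001✓ 1100✓ 1101✓ 1111✓
Round 1: -000✓ -100✓ 0-00✓ 0-10✓ 00-0✓ 001- 01-0✓ 1-00✓ 1-01✓ 100-✓ 11-1 110-✓
Round 2: --00 0--0 1-0-
PIs = {--00, 0--0, 001-, 1-0-, 11-1}

001-, 11-1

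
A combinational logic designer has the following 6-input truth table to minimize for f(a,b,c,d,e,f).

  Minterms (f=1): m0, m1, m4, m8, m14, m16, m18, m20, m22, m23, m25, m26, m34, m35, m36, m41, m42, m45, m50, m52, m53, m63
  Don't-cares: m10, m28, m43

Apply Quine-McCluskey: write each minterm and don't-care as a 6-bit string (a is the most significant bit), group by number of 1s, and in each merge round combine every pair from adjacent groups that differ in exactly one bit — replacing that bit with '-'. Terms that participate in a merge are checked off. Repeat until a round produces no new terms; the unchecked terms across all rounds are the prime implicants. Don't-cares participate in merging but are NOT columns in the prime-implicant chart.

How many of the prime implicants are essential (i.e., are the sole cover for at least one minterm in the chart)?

size-2^0 implicants → 000000(✓)  000001(✓)  000100(✓)  001000(✓)  001010(✓)  001110(✓)  010000(✓)  010010(✓)  010100(✓)  010110(✓)  010111(✓)  011001  011010(✓)  011100(✓)  100010(✓)  100011(✓)  100100(✓)  101001(✓)  101010(✓)  101011(✓)  101101(✓)  110010(✓)  110100(✓)  110101(✓)  111111
size-2^1 implicants → -00100(✓)  -01010  -10010  -10100(✓)  0-0000(✓)  0-0100(✓)  0-1010  00-000  000-00(✓)  00000-  001-10  0010-0  01-010  01-100  010-00(✓)  010-10(✓)  0100-0(✓)  0101-0(✓)  01011-  1-0010  1-0100(✓)  10-010(✓)  10-011(✓)  10001-(✓)  101-01  1010-1  10101-(✓)  11010-
size-2^2 implicants → --0100  0-0-00  010--0  10-01-
Unchecked terms (primes): --0100, -01010, -10010, 0-0-00, 0-1010, 00-000, 00000-, 001-10, 0010-0, 01-010, 01-100, 010--0, 01011-, 011001, 1-0010, 10-01-, 101-01, 1010-1, 11010-, 111111
Minterm coverage:
  m0 ⊆ 0-0-00,00-000,00000-
  m1 ⊆ 00000- [E]
  m4 ⊆ --0100,0-0-00
  m8 ⊆ 00-000,0010-0
  m14 ⊆ 001-10 [E]
  m16 ⊆ 0-0-00,010--0
  m18 ⊆ -10010,01-010,010--0
  m20 ⊆ --0100,0-0-00,01-100,010--0
  m22 ⊆ 010--0,01011-
  m23 ⊆ 01011- [E]
  m25 ⊆ 011001 [E]
  m26 ⊆ 0-1010,01-010
  m34 ⊆ 1-0010,10-01-
  m35 ⊆ 10-01- [E]
  m36 ⊆ --0100 [E]
  m41 ⊆ 101-01,1010-1
  m42 ⊆ -01010,10-01-
  m45 ⊆ 101-01 [E]
  m50 ⊆ -10010,1-0010
  m52 ⊆ --0100,11010-
  m53 ⊆ 11010- [E]
  m63 ⊆ 111111 [E]
E = {--0100, 00000-, 001-10, 01011-, 011001, 10-01-, 101-01, 11010-, 111111}

9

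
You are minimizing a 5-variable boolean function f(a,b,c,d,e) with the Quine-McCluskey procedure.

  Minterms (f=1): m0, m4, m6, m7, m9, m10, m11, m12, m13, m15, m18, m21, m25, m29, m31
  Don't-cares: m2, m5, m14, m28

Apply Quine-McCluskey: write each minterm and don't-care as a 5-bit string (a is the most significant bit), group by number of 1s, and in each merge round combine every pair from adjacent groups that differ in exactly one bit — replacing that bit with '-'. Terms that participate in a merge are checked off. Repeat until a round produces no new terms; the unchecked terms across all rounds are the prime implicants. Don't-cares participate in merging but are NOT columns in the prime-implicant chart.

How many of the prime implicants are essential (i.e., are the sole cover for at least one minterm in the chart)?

6

size-2^0 implicants → 00000(✓)  00010(✓)  00100(✓)  00101(✓)  00110(✓)  00111(✓)  01001(✓)  01010(✓)  01011(✓)  01100(✓)  01101(✓)  01110(✓)  01111(✓)  10010(✓)  10101(✓)  11001(✓)  11100(✓)  11101(✓)  11111(✓)
size-2^1 implicants → -0010  -0101(✓)  -1001(✓)  -1100(✓)  -1101(✓)  -1111(✓)  0-010(✓)  0-100(✓)  0-101(✓)  0-110(✓)  0-111(✓)  00-00(✓)  00-10(✓)  000-0(✓)  001-0(✓)  001-1(✓)  0010-(✓)  0011-(✓)  01-01(✓)  01-10(✓)  01-11(✓)  010-1(✓)  0101-(✓)  011-0(✓)  011-1(✓)  0110-(✓)  0111-(✓)  1-101(✓)  11-01(✓)  111-1(✓)  1110-(✓)
size-2^2 implicants → --101  -1-01  -11-1  -110-  0--10  0-1-0(✓)  0-1-1(✓)  0-10-(✓)  0-11-(✓)  00--0  001--(✓)  01--1  01-1-  011--(✓)
size-2^3 implicants → 0-1--
Unchecked terms (primes): --101, -0010, -1-01, -11-1, -110-, 0--10, 0-1--, 00--0, 01--1, 01-1-
Minterm coverage:
  m0 ⊆ 00--0 [E]
  m4 ⊆ 0-1--,00--0
  m6 ⊆ 0--10,0-1--,00--0
  m7 ⊆ 0-1-- [E]
  m9 ⊆ -1-01,01--1
  m10 ⊆ 0--10,01-1-
  m11 ⊆ 01--1,01-1-
  m12 ⊆ -110-,0-1--
  m13 ⊆ --101,-1-01,-11-1,-110-,0-1--,01--1
  m15 ⊆ -11-1,0-1--,01--1,01-1-
  m18 ⊆ -0010 [E]
  m21 ⊆ --101 [E]
  m25 ⊆ -1-01 [E]
  m29 ⊆ --101,-1-01,-11-1,-110-
  m31 ⊆ -11-1 [E]
E = {--101, -0010, -1-01, -11-1, 0-1--, 00--0}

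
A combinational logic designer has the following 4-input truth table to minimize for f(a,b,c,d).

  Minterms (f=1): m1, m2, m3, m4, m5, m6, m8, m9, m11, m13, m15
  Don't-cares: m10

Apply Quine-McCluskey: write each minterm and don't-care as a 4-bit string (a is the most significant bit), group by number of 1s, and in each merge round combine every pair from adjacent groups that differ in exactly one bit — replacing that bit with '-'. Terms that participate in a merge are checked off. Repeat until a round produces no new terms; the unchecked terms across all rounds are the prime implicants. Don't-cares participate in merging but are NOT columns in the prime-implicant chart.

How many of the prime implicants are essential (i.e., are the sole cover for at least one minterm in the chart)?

[col 0] 0001*, 0010*, 0011*, 0100*, 0101*, 0110*, 1000*, 1001*, 1010*, 1011*, 1101*, 1111*
[col 1] -001*, -010*, -011*, -101*, 0-01*, 0-10, 00-1*, 001-*, 01-0, 010-, 1-01*, 1-11*, 10-0*, 10-1*, 100-*, 101-*, 11-1*
[col 2] --01, -0-1, -01-, 1--1, 10--
Prime implicants: --01, -0-1, -01-, 0-10, 01-0, 010-, 1--1, 10--
PI chart (minterm → PIs covering it):
  1 | --01,-0-1
  2 | -01-,0-10
  3 | -0-1,-01-
  4 | 01-0,010-
  5 | --01,010-
  6 | 0-10,01-0
  8 | 10--  (sole → essential)
  9 | --01,-0-1,1--1,10--
  11 | -0-1,-01-,1--1,10--
  13 | --01,1--1
  15 | 1--1  (sole → essential)
Essential prime implicants: 1--1, 10--

2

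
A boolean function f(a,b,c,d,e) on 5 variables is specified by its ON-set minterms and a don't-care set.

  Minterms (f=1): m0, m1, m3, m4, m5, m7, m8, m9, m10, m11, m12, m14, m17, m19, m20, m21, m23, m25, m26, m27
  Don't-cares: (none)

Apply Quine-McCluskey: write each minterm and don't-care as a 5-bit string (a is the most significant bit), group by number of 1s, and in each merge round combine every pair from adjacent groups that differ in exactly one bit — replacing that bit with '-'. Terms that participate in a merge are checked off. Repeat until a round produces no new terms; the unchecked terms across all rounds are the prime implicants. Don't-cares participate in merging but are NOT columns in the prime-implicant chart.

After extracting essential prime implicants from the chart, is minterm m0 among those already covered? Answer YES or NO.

NO

size-2^0 implicants → 00000(✓)  00001(✓)  00011(✓)  00100(✓)  00101(✓)  00111(✓)  01000(✓)  01001(✓)  01010(✓)  01011(✓)  01100(✓)  01110(✓)  10001(✓)  10011(✓)  10100(✓)  10101(✓)  10111(✓)  11001(✓)  11010(✓)  11011(✓)
size-2^1 implicants → -0001(✓)  -0011(✓)  -0100(✓)  -0101(✓)  -0111(✓)  -1001(✓)  -1010(✓)  -1011(✓)  0-000(✓)  0-001(✓)  0-011(✓)  0-100(✓)  00-00(✓)  00-01(✓)  00-11(✓)  000-1(✓)  0000-(✓)  001-1(✓)  0010-(✓)  01-00(✓)  01-10(✓)  010-0(✓)  010-1(✓)  0100-(✓)  0101-(✓)  011-0(✓)  1-001(✓)  1-011(✓)  10-01(✓)  10-11(✓)  100-1(✓)  101-1(✓)  1010-(✓)  110-1(✓)  1101-(✓)
size-2^2 implicants → --001(✓)  --011(✓)  -0-01(✓)  -0-11(✓)  -00-1(✓)  -01-1(✓)  -010-  -10-1(✓)  -101-  0--00  0-0-1(✓)  0-00-  00--1(✓)  00-0-  01--0  010--  1-0-1(✓)  10--1(✓)
size-2^3 implicants → --0-1  -0--1
Unchecked terms (primes): --0-1, -0--1, -010-, -101-, 0--00, 0-00-, 00-0-, 01--0, 010--
Minterm coverage:
  m0 ⊆ 0--00,0-00-,00-0-
  m1 ⊆ --0-1,-0--1,0-00-,00-0-
  m3 ⊆ --0-1,-0--1
  m4 ⊆ -010-,0--00,00-0-
  m5 ⊆ -0--1,-010-,00-0-
  m7 ⊆ -0--1 [E]
  m8 ⊆ 0--00,0-00-,01--0,010--
  m9 ⊆ --0-1,0-00-,010--
  m10 ⊆ -101-,01--0,010--
  m11 ⊆ --0-1,-101-,010--
  m12 ⊆ 0--00,01--0
  m14 ⊆ 01--0 [E]
  m17 ⊆ --0-1,-0--1
  m19 ⊆ --0-1,-0--1
  m20 ⊆ -010- [E]
  m21 ⊆ -0--1,-010-
  m23 ⊆ -0--1 [E]
  m25 ⊆ --0-1 [E]
  m26 ⊆ -101- [E]
  m27 ⊆ --0-1,-101-
E = {--0-1, -0--1, -010-, -101-, 01--0}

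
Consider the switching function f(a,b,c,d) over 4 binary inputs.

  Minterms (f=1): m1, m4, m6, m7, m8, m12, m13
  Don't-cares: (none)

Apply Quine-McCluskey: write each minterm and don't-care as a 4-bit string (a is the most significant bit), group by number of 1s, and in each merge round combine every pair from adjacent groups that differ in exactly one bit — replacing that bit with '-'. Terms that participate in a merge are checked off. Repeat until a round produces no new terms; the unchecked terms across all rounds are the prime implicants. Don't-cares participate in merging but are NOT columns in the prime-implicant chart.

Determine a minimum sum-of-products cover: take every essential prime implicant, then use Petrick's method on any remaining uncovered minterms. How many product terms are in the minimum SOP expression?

5

size-2^0 implicants → 0001  0100(✓)  0110(✓)  0111(✓)  1000(✓)  1100(✓)  1101(✓)
size-2^1 implicants → -100  01-0  011-  1-00  110-
Unchecked terms (primes): -100, 0001, 01-0, 011-, 1-00, 110-
Minterm coverage:
  m1 ⊆ 0001 [E]
  m4 ⊆ -100,01-0
  m6 ⊆ 01-0,011-
  m7 ⊆ 011- [E]
  m8 ⊆ 1-00 [E]
  m12 ⊆ -100,1-00,110-
  m13 ⊆ 110- [E]
E = {0001, 011-, 1-00, 110-}
Petrick residual → -100
Cover = bc'd' + a'b'c'd + a'bc + ac'd' + abc'  |cover|=5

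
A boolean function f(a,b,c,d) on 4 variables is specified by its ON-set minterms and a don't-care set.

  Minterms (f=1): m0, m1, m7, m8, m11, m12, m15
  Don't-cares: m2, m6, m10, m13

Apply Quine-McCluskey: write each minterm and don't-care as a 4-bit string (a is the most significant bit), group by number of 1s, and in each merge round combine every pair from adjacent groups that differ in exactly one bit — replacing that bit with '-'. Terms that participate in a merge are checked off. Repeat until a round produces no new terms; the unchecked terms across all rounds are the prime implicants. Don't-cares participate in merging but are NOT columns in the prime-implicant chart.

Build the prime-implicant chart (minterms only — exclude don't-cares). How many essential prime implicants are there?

1

[col 0] 0000*, 0001*, 0010*, 0110*, 0111*, 1000*, 1010*, 1011*, 1100*, 1101*, 1111*
[col 1] -000*, -010*, -111, 0-10, 00-0*, 000-, 011-, 1-00, 1-11, 10-0*, 101-, 11-1, 110-
[col 2] -0-0
Prime implicants: -0-0, -111, 0-10, 000-, 011-, 1-00, 1-11, 101-, 11-1, 110-
PI chart (minterm → PIs covering it):
  0 | -0-0,000-
  1 | 000-  (sole → essential)
  7 | -111,011-
  8 | -0-0,1-00
  11 | 1-11,101-
  12 | 1-00,110-
  15 | -111,1-11,11-1
Essential prime implicants: 000-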